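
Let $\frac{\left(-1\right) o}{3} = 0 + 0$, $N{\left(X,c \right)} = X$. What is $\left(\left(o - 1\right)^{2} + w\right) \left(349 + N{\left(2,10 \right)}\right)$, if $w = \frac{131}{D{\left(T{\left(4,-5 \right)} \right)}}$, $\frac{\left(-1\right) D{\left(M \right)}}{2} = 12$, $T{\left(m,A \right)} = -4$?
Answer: $- \frac{12519}{8} \approx -1564.9$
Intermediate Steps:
$D{\left(M \right)} = -24$ ($D{\left(M \right)} = \left(-2\right) 12 = -24$)
$o = 0$ ($o = - 3 \left(0 + 0\right) = \left(-3\right) 0 = 0$)
$w = - \frac{131}{24}$ ($w = \frac{131}{-24} = 131 \left(- \frac{1}{24}\right) = - \frac{131}{24} \approx -5.4583$)
$\left(\left(o - 1\right)^{2} + w\right) \left(349 + N{\left(2,10 \right)}\right) = \left(\left(0 - 1\right)^{2} - \frac{131}{24}\right) \left(349 + 2\right) = \left(\left(-1\right)^{2} - \frac{131}{24}\right) 351 = \left(1 - \frac{131}{24}\right) 351 = \left(- \frac{107}{24}\right) 351 = - \frac{12519}{8}$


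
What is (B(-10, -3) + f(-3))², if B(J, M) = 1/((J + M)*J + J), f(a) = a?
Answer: 128881/14400 ≈ 8.9501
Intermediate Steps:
B(J, M) = 1/(J + J*(J + M)) (B(J, M) = 1/(J*(J + M) + J) = 1/(J + J*(J + M)))
(B(-10, -3) + f(-3))² = (1/((-10)*(1 - 10 - 3)) - 3)² = (-⅒/(-12) - 3)² = (-⅒*(-1/12) - 3)² = (1/120 - 3)² = (-359/120)² = 128881/14400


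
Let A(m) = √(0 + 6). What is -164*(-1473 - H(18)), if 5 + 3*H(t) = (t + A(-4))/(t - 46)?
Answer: 5066534/21 - 41*√6/21 ≈ 2.4126e+5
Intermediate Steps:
A(m) = √6
H(t) = -5/3 + (t + √6)/(3*(-46 + t)) (H(t) = -5/3 + ((t + √6)/(t - 46))/3 = -5/3 + ((t + √6)/(-46 + t))/3 = -5/3 + (t + √6)/(3*(-46 + t)))
-164*(-1473 - H(18)) = -164*(-1473 - (230 + √6 - 4*18)/(3*(-46 + 18))) = -164*(-1473 - (230 + √6 - 72)/(3*(-28))) = -164*(-1473 - (-1)*(158 + √6)/(3*28)) = -164*(-1473 - (-79/42 - √6/84)) = -164*(-1473 + (79/42 + √6/84)) = -164*(-61787/42 + √6/84) = 5066534/21 - 41*√6/21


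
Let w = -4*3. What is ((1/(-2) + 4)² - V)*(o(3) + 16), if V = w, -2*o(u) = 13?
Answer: 1843/8 ≈ 230.38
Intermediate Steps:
o(u) = -13/2 (o(u) = -½*13 = -13/2)
w = -12
V = -12
((1/(-2) + 4)² - V)*(o(3) + 16) = ((1/(-2) + 4)² - 1*(-12))*(-13/2 + 16) = ((-½ + 4)² + 12)*(19/2) = ((7/2)² + 12)*(19/2) = (49/4 + 12)*(19/2) = (97/4)*(19/2) = 1843/8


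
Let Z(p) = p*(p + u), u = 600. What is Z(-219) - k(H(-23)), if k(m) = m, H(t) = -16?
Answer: -83423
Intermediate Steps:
Z(p) = p*(600 + p) (Z(p) = p*(p + 600) = p*(600 + p))
Z(-219) - k(H(-23)) = -219*(600 - 219) - 1*(-16) = -219*381 + 16 = -83439 + 16 = -83423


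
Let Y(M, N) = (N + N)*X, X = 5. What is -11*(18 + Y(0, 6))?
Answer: -858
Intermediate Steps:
Y(M, N) = 10*N (Y(M, N) = (N + N)*5 = (2*N)*5 = 10*N)
-11*(18 + Y(0, 6)) = -11*(18 + 10*6) = -11*(18 + 60) = -11*78 = -858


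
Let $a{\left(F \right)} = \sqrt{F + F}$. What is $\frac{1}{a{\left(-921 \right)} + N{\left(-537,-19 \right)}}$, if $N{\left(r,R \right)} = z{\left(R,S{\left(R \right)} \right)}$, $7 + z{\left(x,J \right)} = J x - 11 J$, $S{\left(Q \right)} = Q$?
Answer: $\frac{563}{318811} - \frac{i \sqrt{1842}}{318811} \approx 0.0017659 - 0.00013462 i$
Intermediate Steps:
$a{\left(F \right)} = \sqrt{2} \sqrt{F}$ ($a{\left(F \right)} = \sqrt{2 F} = \sqrt{2} \sqrt{F}$)
$z{\left(x,J \right)} = -7 - 11 J + J x$ ($z{\left(x,J \right)} = -7 + \left(J x - 11 J\right) = -7 + \left(- 11 J + J x\right) = -7 - 11 J + J x$)
$N{\left(r,R \right)} = -7 + R^{2} - 11 R$ ($N{\left(r,R \right)} = -7 - 11 R + R R = -7 - 11 R + R^{2} = -7 + R^{2} - 11 R$)
$\frac{1}{a{\left(-921 \right)} + N{\left(-537,-19 \right)}} = \frac{1}{\sqrt{2} \sqrt{-921} - \left(-202 - 361\right)} = \frac{1}{\sqrt{2} i \sqrt{921} + \left(-7 + 361 + 209\right)} = \frac{1}{i \sqrt{1842} + 563} = \frac{1}{563 + i \sqrt{1842}}$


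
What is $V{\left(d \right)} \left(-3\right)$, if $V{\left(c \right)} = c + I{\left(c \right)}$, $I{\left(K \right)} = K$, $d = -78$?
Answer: $468$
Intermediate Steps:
$V{\left(c \right)} = 2 c$ ($V{\left(c \right)} = c + c = 2 c$)
$V{\left(d \right)} \left(-3\right) = 2 \left(-78\right) \left(-3\right) = \left(-156\right) \left(-3\right) = 468$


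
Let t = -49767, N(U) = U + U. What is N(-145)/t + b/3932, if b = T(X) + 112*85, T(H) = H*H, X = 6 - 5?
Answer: 474971887/195683844 ≈ 2.4272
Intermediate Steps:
N(U) = 2*U
X = 1
T(H) = H²
b = 9521 (b = 1² + 112*85 = 1 + 9520 = 9521)
N(-145)/t + b/3932 = (2*(-145))/(-49767) + 9521/3932 = -290*(-1/49767) + 9521*(1/3932) = 290/49767 + 9521/3932 = 474971887/195683844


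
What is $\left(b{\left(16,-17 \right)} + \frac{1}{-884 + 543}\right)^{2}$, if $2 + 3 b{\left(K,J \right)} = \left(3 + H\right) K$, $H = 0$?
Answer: $\frac{245956489}{1046529} \approx 235.02$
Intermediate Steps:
$b{\left(K,J \right)} = - \frac{2}{3} + K$ ($b{\left(K,J \right)} = - \frac{2}{3} + \frac{\left(3 + 0\right) K}{3} = - \frac{2}{3} + \frac{3 K}{3} = - \frac{2}{3} + K$)
$\left(b{\left(16,-17 \right)} + \frac{1}{-884 + 543}\right)^{2} = \left(\left(- \frac{2}{3} + 16\right) + \frac{1}{-884 + 543}\right)^{2} = \left(\frac{46}{3} + \frac{1}{-341}\right)^{2} = \left(\frac{46}{3} - \frac{1}{341}\right)^{2} = \left(\frac{15683}{1023}\right)^{2} = \frac{245956489}{1046529}$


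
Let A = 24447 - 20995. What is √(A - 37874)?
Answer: I*√34422 ≈ 185.53*I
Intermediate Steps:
A = 3452
√(A - 37874) = √(3452 - 37874) = √(-34422) = I*√34422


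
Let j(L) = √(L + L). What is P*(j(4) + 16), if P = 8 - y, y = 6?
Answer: 32 + 4*√2 ≈ 37.657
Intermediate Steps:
j(L) = √2*√L (j(L) = √(2*L) = √2*√L)
P = 2 (P = 8 - 1*6 = 8 - 6 = 2)
P*(j(4) + 16) = 2*(√2*√4 + 16) = 2*(√2*2 + 16) = 2*(2*√2 + 16) = 2*(16 + 2*√2) = 32 + 4*√2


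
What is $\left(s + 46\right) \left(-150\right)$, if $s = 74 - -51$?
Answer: $-25650$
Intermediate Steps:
$s = 125$ ($s = 74 + 51 = 125$)
$\left(s + 46\right) \left(-150\right) = \left(125 + 46\right) \left(-150\right) = 171 \left(-150\right) = -25650$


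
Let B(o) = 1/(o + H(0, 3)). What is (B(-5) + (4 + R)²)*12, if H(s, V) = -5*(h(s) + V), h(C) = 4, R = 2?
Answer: 4317/10 ≈ 431.70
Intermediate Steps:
H(s, V) = -20 - 5*V (H(s, V) = -5*(4 + V) = -20 - 5*V)
B(o) = 1/(-35 + o) (B(o) = 1/(o + (-20 - 5*3)) = 1/(o + (-20 - 15)) = 1/(o - 35) = 1/(-35 + o))
(B(-5) + (4 + R)²)*12 = (1/(-35 - 5) + (4 + 2)²)*12 = (1/(-40) + 6²)*12 = (-1/40 + 36)*12 = (1439/40)*12 = 4317/10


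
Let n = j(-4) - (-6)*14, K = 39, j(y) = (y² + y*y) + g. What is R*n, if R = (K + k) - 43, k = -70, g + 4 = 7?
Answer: -8806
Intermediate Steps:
g = 3 (g = -4 + 7 = 3)
j(y) = 3 + 2*y² (j(y) = (y² + y*y) + 3 = (y² + y²) + 3 = 2*y² + 3 = 3 + 2*y²)
n = 119 (n = (3 + 2*(-4)²) - (-6)*14 = (3 + 2*16) - 1*(-84) = (3 + 32) + 84 = 35 + 84 = 119)
R = -74 (R = (39 - 70) - 43 = -31 - 43 = -74)
R*n = -74*119 = -8806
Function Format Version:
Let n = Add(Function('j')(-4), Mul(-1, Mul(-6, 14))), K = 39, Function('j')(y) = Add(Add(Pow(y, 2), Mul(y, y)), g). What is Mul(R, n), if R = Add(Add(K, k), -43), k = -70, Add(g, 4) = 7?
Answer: -8806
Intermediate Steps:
g = 3 (g = Add(-4, 7) = 3)
Function('j')(y) = Add(3, Mul(2, Pow(y, 2))) (Function('j')(y) = Add(Add(Pow(y, 2), Mul(y, y)), 3) = Add(Add(Pow(y, 2), Pow(y, 2)), 3) = Add(Mul(2, Pow(y, 2)), 3) = Add(3, Mul(2, Pow(y, 2))))
n = 119 (n = Add(Add(3, Mul(2, Pow(-4, 2))), Mul(-1, Mul(-6, 14))) = Add(Add(3, Mul(2, 16)), Mul(-1, -84)) = Add(Add(3, 32), 84) = Add(35, 84) = 119)
R = -74 (R = Add(Add(39, -70), -43) = Add(-31, -43) = -74)
Mul(R, n) = Mul(-74, 119) = -8806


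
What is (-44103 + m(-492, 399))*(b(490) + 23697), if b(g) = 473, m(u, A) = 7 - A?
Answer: -1075444150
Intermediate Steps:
(-44103 + m(-492, 399))*(b(490) + 23697) = (-44103 + (7 - 1*399))*(473 + 23697) = (-44103 + (7 - 399))*24170 = (-44103 - 392)*24170 = -44495*24170 = -1075444150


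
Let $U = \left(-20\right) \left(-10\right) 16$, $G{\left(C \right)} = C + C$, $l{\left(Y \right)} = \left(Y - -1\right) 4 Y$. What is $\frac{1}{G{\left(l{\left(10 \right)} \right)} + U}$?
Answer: $\frac{1}{4080} \approx 0.0002451$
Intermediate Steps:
$l{\left(Y \right)} = 4 Y \left(1 + Y\right)$ ($l{\left(Y \right)} = \left(Y + 1\right) 4 Y = \left(1 + Y\right) 4 Y = 4 Y \left(1 + Y\right)$)
$G{\left(C \right)} = 2 C$
$U = 3200$ ($U = 200 \cdot 16 = 3200$)
$\frac{1}{G{\left(l{\left(10 \right)} \right)} + U} = \frac{1}{2 \cdot 4 \cdot 10 \left(1 + 10\right) + 3200} = \frac{1}{2 \cdot 4 \cdot 10 \cdot 11 + 3200} = \frac{1}{2 \cdot 440 + 3200} = \frac{1}{880 + 3200} = \frac{1}{4080}$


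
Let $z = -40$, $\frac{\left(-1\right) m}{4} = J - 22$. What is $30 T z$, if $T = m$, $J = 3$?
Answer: $-91200$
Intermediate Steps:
$m = 76$ ($m = - 4 \left(3 - 22\right) = \left(-4\right) \left(-19\right) = 76$)
$T = 76$
$30 T z = 30 \cdot 76 \left(-40\right) = 2280 \left(-40\right) = -91200$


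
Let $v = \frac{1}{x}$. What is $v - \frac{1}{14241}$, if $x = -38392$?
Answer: $- \frac{52633}{546740472} \approx -9.6267 \cdot 10^{-5}$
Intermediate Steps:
$v = - \frac{1}{38392}$ ($v = \frac{1}{-38392} = - \frac{1}{38392} \approx -2.6047 \cdot 10^{-5}$)
$v - \frac{1}{14241} = - \frac{1}{38392} - \frac{1}{14241} = - \frac{52633}{546740472}$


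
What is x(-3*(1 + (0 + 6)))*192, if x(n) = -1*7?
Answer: -1344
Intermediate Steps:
x(n) = -7
x(-3*(1 + (0 + 6)))*192 = -7*192 = -1344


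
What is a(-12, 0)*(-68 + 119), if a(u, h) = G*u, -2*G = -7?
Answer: -2142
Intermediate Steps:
G = 7/2 (G = -½*(-7) = 7/2 ≈ 3.5000)
a(u, h) = 7*u/2
a(-12, 0)*(-68 + 119) = ((7/2)*(-12))*(-68 + 119) = -42*51 = -2142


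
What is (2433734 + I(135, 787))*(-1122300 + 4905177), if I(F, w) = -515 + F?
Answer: 9205078879458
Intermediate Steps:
(2433734 + I(135, 787))*(-1122300 + 4905177) = (2433734 + (-515 + 135))*(-1122300 + 4905177) = (2433734 - 380)*3782877 = 2433354*3782877 = 9205078879458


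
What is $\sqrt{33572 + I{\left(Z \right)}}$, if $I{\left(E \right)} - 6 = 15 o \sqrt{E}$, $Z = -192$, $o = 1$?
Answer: $\sqrt{33578 + 120 i \sqrt{3}} \approx 183.24 + 0.5671 i$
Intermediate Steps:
$I{\left(E \right)} = 6 + 15 \sqrt{E}$ ($I{\left(E \right)} = 6 + 15 \cdot 1 \sqrt{E} = 6 + 15 \sqrt{E}$)
$\sqrt{33572 + I{\left(Z \right)}} = \sqrt{33572 + \left(6 + 15 \sqrt{-192}\right)} = \sqrt{33572 + \left(6 + 15 \cdot 8 i \sqrt{3}\right)} = \sqrt{33572 + \left(6 + 120 i \sqrt{3}\right)} = \sqrt{33578 + 120 i \sqrt{3}}$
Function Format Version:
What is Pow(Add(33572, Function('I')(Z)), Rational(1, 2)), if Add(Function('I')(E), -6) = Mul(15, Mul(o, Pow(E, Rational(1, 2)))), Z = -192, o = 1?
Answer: Pow(Add(33578, Mul(120, I, Pow(3, Rational(1, 2)))), Rational(1, 2)) ≈ Add(183.24, Mul(0.5671, I))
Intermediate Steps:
Function('I')(E) = Add(6, Mul(15, Pow(E, Rational(1, 2)))) (Function('I')(E) = Add(6, Mul(15, Mul(1, Pow(E, Rational(1, 2))))) = Add(6, Mul(15, Pow(E, Rational(1, 2)))))
Pow(Add(33572, Function('I')(Z)), Rational(1, 2)) = Pow(Add(33572, Add(6, Mul(15, Pow(-192, Rational(1, 2))))), Rational(1, 2)) = Pow(Add(33572, Add(6, Mul(15, Mul(8, I, Pow(3, Rational(1, 2)))))), Rational(1, 2)) = Pow(Add(33572, Add(6, Mul(120, I, Pow(3, Rational(1, 2))))), Rational(1, 2)) = Pow(Add(33578, Mul(120, I, Pow(3, Rational(1, 2)))), Rational(1, 2))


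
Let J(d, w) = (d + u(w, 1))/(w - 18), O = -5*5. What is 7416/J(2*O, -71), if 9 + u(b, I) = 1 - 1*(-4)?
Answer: 36668/3 ≈ 12223.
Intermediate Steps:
u(b, I) = -4 (u(b, I) = -9 + (1 - 1*(-4)) = -9 + (1 + 4) = -9 + 5 = -4)
O = -25
J(d, w) = (-4 + d)/(-18 + w) (J(d, w) = (d - 4)/(w - 18) = (-4 + d)/(-18 + w))
7416/J(2*O, -71) = 7416/(((-4 + 2*(-25))/(-18 - 71))) = 7416/(((-4 - 50)/(-89))) = 7416/((-1/89*(-54))) = 7416/(54/89) = 7416*(89/54) = 36668/3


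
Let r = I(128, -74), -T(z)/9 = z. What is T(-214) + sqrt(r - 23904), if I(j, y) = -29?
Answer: 1926 + I*sqrt(23933) ≈ 1926.0 + 154.7*I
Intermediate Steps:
T(z) = -9*z
r = -29
T(-214) + sqrt(r - 23904) = -9*(-214) + sqrt(-29 - 23904) = 1926 + sqrt(-23933) = 1926 + I*sqrt(23933)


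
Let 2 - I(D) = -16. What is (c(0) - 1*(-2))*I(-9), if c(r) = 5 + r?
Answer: 126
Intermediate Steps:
I(D) = 18 (I(D) = 2 - 1*(-16) = 2 + 16 = 18)
(c(0) - 1*(-2))*I(-9) = ((5 + 0) - 1*(-2))*18 = (5 + 2)*18 = 7*18 = 126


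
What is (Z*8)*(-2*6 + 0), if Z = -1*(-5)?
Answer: -480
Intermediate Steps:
Z = 5
(Z*8)*(-2*6 + 0) = (5*8)*(-2*6 + 0) = 40*(-12 + 0) = 40*(-12) = -480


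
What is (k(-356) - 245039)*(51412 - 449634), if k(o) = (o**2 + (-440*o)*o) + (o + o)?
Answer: 22253782283810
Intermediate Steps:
k(o) = -439*o**2 + 2*o (k(o) = (o**2 - 440*o**2) + 2*o = -439*o**2 + 2*o)
(k(-356) - 245039)*(51412 - 449634) = (-356*(2 - 439*(-356)) - 245039)*(51412 - 449634) = (-356*(2 + 156284) - 245039)*(-398222) = (-356*156286 - 245039)*(-398222) = (-55637816 - 245039)*(-398222) = -55882855*(-398222) = 22253782283810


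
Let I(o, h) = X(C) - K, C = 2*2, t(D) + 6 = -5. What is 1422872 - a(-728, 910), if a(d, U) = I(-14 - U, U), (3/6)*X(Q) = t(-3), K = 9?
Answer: 1422903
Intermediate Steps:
t(D) = -11 (t(D) = -6 - 5 = -11)
C = 4
X(Q) = -22 (X(Q) = 2*(-11) = -22)
I(o, h) = -31 (I(o, h) = -22 - 1*9 = -22 - 9 = -31)
a(d, U) = -31
1422872 - a(-728, 910) = 1422872 - 1*(-31) = 1422872 + 31 = 1422903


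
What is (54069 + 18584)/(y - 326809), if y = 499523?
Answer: 72653/172714 ≈ 0.42065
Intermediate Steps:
(54069 + 18584)/(y - 326809) = (54069 + 18584)/(499523 - 326809) = 72653/172714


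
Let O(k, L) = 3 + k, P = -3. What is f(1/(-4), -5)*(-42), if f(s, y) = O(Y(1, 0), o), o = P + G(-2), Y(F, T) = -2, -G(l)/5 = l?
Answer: -42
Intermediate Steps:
G(l) = -5*l
o = 7 (o = -3 - 5*(-2) = -3 + 10 = 7)
f(s, y) = 1 (f(s, y) = 3 - 2 = 1)
f(1/(-4), -5)*(-42) = 1*(-42) = -42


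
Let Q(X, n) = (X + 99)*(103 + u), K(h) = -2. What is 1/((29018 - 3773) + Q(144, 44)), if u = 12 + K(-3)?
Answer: 1/52704 ≈ 1.8974e-5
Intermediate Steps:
u = 10 (u = 12 - 2 = 10)
Q(X, n) = 11187 + 113*X (Q(X, n) = (X + 99)*(103 + 10) = (99 + X)*113 = 11187 + 113*X)
1/((29018 - 3773) + Q(144, 44)) = 1/((29018 - 3773) + (11187 + 113*144)) = 1/(25245 + (11187 + 16272)) = 1/(25245 + 27459) = 1/52704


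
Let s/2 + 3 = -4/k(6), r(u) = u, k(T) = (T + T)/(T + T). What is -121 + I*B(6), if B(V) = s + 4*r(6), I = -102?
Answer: -1141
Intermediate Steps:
k(T) = 1 (k(T) = (2*T)/((2*T)) = (2*T)*(1/(2*T)) = 1)
s = -14 (s = -6 + 2*(-4/1) = -6 + 2*(-4*1) = -6 + 2*(-4) = -6 - 8 = -14)
B(V) = 10 (B(V) = -14 + 4*6 = -14 + 24 = 10)
-121 + I*B(6) = -121 - 102*10 = -121 - 1020 = -1141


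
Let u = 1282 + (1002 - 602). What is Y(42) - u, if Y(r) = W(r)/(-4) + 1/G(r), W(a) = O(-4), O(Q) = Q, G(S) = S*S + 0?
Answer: -2965283/1764 ≈ -1681.0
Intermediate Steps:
G(S) = S**2 (G(S) = S**2 + 0 = S**2)
W(a) = -4
Y(r) = 1 + r**(-2) (Y(r) = -4/(-4) + 1/r**2 = -4*(-1/4) + 1/r**2 = 1 + r**(-2))
u = 1682 (u = 1282 + 400 = 1682)
Y(42) - u = (1 + 42**(-2)) - 1*1682 = (1 + 1/1764) - 1682 = 1765/1764 - 1682 = -2965283/1764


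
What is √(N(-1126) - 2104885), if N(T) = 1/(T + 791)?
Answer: 2*I*√59055179865/335 ≈ 1450.8*I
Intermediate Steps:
N(T) = 1/(791 + T)
√(N(-1126) - 2104885) = √(1/(791 - 1126) - 2104885) = √(1/(-335) - 2104885) = √(-1/335 - 2104885) = √(-705136476/335) = 2*I*√59055179865/335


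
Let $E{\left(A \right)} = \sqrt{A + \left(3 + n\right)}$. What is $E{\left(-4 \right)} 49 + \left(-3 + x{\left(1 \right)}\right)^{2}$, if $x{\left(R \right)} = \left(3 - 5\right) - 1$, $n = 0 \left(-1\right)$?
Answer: $36 + 49 i \approx 36.0 + 49.0 i$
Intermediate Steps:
$n = 0$
$E{\left(A \right)} = \sqrt{3 + A}$ ($E{\left(A \right)} = \sqrt{A + \left(3 + 0\right)} = \sqrt{A + 3} = \sqrt{3 + A}$)
$x{\left(R \right)} = -3$ ($x{\left(R \right)} = -2 - 1 = -3$)
$E{\left(-4 \right)} 49 + \left(-3 + x{\left(1 \right)}\right)^{2} = \sqrt{3 - 4} \cdot 49 + \left(-3 - 3\right)^{2} = \sqrt{-1} \cdot 49 + \left(-6\right)^{2} = i 49 + 36 = 49 i + 36 = 36 + 49 i$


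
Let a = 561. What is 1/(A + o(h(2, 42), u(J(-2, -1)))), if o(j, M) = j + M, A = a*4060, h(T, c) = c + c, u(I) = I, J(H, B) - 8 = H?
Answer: 1/2277750 ≈ 4.3903e-7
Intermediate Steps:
J(H, B) = 8 + H
h(T, c) = 2*c
A = 2277660 (A = 561*4060 = 2277660)
o(j, M) = M + j
1/(A + o(h(2, 42), u(J(-2, -1)))) = 1/(2277660 + ((8 - 2) + 2*42)) = 1/(2277660 + (6 + 84)) = 1/(2277660 + 90) = 1/2277750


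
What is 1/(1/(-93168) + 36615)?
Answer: 93168/3411346319 ≈ 2.7311e-5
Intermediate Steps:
1/(1/(-93168) + 36615) = 1/(-1/93168 + 36615) = 1/(3411346319/93168) = 93168/3411346319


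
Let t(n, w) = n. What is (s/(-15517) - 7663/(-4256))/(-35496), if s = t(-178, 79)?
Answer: -39888113/781389444864 ≈ -5.1048e-5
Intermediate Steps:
s = -178
(s/(-15517) - 7663/(-4256))/(-35496) = (-178/(-15517) - 7663/(-4256))/(-35496) = (-178*(-1/15517) - 7663*(-1/4256))*(-1/35496) = (178/15517 + 7663/4256)*(-1/35496) = (119664339/66040352)*(-1/35496) = -39888113/781389444864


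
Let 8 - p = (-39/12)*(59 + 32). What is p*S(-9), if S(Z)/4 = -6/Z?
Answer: 810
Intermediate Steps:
S(Z) = -24/Z (S(Z) = 4*(-6/Z) = -24/Z)
p = 1215/4 (p = 8 - (-39/12)*(59 + 32) = 8 - (-39*1/12)*91 = 8 - (-13)*91/4 = 8 - 1*(-1183/4) = 8 + 1183/4 = 1215/4 ≈ 303.75)
p*S(-9) = 1215*(-24/(-9))/4 = 1215*(-24*(-⅑))/4 = (1215/4)*(8/3) = 810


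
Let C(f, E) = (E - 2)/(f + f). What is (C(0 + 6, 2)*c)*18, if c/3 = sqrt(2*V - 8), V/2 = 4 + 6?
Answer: 0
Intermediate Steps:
V = 20 (V = 2*(4 + 6) = 2*10 = 20)
c = 12*sqrt(2) (c = 3*sqrt(2*20 - 8) = 3*sqrt(40 - 8) = 3*sqrt(32) = 3*(4*sqrt(2)) = 12*sqrt(2) ≈ 16.971)
C(f, E) = (-2 + E)/(2*f) (C(f, E) = (-2 + E)/((2*f)) = (-2 + E)*(1/(2*f)) = (-2 + E)/(2*f))
(C(0 + 6, 2)*c)*18 = (((-2 + 2)/(2*(0 + 6)))*(12*sqrt(2)))*18 = (((1/2)*0/6)*(12*sqrt(2)))*18 = (((1/2)*(1/6)*0)*(12*sqrt(2)))*18 = (0*(12*sqrt(2)))*18 = 0*18 = 0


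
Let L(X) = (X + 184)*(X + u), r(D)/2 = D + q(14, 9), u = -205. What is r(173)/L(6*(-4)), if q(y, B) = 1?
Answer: -87/9160 ≈ -0.0094978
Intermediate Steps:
r(D) = 2 + 2*D (r(D) = 2*(D + 1) = 2*(1 + D) = 2 + 2*D)
L(X) = (-205 + X)*(184 + X) (L(X) = (X + 184)*(X - 205) = (184 + X)*(-205 + X) = (-205 + X)*(184 + X))
r(173)/L(6*(-4)) = (2 + 2*173)/(-37720 + (6*(-4))**2 - 126*(-4)) = (2 + 346)/(-37720 + (-24)**2 - 21*(-24)) = 348/(-37720 + 576 + 504) = 348/(-36640) = 348*(-1/36640) = -87/9160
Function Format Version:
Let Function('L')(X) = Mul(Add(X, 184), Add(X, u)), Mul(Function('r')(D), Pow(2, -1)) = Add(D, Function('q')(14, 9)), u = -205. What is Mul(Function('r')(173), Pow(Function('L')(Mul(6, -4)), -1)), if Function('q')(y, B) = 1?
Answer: Rational(-87, 9160) ≈ -0.0094978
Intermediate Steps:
Function('r')(D) = Add(2, Mul(2, D)) (Function('r')(D) = Mul(2, Add(D, 1)) = Mul(2, Add(1, D)) = Add(2, Mul(2, D)))
Function('L')(X) = Mul(Add(-205, X), Add(184, X)) (Function('L')(X) = Mul(Add(X, 184), Add(X, -205)) = Mul(Add(184, X), Add(-205, X)) = Mul(Add(-205, X), Add(184, X)))
Mul(Function('r')(173), Pow(Function('L')(Mul(6, -4)), -1)) = Mul(Add(2, Mul(2, 173)), Pow(Add(-37720, Pow(Mul(6, -4), 2), Mul(-21, Mul(6, -4))), -1)) = Mul(Add(2, 346), Pow(Add(-37720, Pow(-24, 2), Mul(-21, -24)), -1)) = Mul(348, Pow(Add(-37720, 576, 504), -1)) = Mul(348, Pow(-36640, -1)) = Mul(348, Rational(-1, 36640)) = Rational(-87, 9160)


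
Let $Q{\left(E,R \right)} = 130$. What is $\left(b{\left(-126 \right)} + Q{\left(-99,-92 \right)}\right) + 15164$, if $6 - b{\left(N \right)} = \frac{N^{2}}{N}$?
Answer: $15426$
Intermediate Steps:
$b{\left(N \right)} = 6 - N$ ($b{\left(N \right)} = 6 - \frac{N^{2}}{N} = 6 - N$)
$\left(b{\left(-126 \right)} + Q{\left(-99,-92 \right)}\right) + 15164 = \left(\left(6 - -126\right) + 130\right) + 15164 = \left(\left(6 + 126\right) + 130\right) + 15164 = \left(132 + 130\right) + 15164 = 262 + 15164 = 15426$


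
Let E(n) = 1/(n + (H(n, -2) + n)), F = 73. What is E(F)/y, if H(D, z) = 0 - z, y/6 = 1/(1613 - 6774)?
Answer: -5161/888 ≈ -5.8119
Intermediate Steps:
y = -6/5161 (y = 6/(1613 - 6774) = 6/(-5161) = 6*(-1/5161) = -6/5161 ≈ -0.0011626)
H(D, z) = -z
E(n) = 1/(2 + 2*n) (E(n) = 1/(n + (-1*(-2) + n)) = 1/(n + (2 + n)) = 1/(2 + 2*n))
E(F)/y = (1/(2*(1 + 73)))/(-6/5161) = ((1/2)/74)*(-5161/6) = ((1/2)*(1/74))*(-5161/6) = (1/148)*(-5161/6) = -5161/888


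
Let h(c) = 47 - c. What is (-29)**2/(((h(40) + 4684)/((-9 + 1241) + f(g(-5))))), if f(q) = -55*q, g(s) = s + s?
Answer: 1498662/4691 ≈ 319.48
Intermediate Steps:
g(s) = 2*s
(-29)**2/(((h(40) + 4684)/((-9 + 1241) + f(g(-5))))) = (-29)**2/((((47 - 1*40) + 4684)/((-9 + 1241) - 110*(-5)))) = 841/((((47 - 40) + 4684)/(1232 - 55*(-10)))) = 841/(((7 + 4684)/(1232 + 550))) = 841/((4691/1782)) = 841/((4691*(1/1782))) = 841/(4691/1782) = 841*(1782/4691) = 1498662/4691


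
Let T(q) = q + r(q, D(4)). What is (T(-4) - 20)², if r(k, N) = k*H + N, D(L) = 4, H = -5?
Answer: 0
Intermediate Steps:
r(k, N) = N - 5*k (r(k, N) = k*(-5) + N = -5*k + N = N - 5*k)
T(q) = 4 - 4*q (T(q) = q + (4 - 5*q) = 4 - 4*q)
(T(-4) - 20)² = ((4 - 4*(-4)) - 20)² = ((4 + 16) - 20)² = (20 - 20)² = 0² = 0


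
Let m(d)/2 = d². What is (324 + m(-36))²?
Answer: 8503056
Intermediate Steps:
m(d) = 2*d²
(324 + m(-36))² = (324 + 2*(-36)²)² = (324 + 2*1296)² = (324 + 2592)² = 2916² = 8503056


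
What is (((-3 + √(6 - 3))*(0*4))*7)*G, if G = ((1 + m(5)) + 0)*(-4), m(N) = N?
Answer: 0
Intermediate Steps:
G = -24 (G = ((1 + 5) + 0)*(-4) = (6 + 0)*(-4) = 6*(-4) = -24)
(((-3 + √(6 - 3))*(0*4))*7)*G = (((-3 + √(6 - 3))*(0*4))*7)*(-24) = (((-3 + √3)*0)*7)*(-24) = (0*7)*(-24) = 0*(-24) = 0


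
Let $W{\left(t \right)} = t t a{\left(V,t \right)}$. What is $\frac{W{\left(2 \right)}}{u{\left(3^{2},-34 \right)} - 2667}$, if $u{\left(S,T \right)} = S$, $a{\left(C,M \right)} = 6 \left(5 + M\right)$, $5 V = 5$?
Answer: $- \frac{28}{443} \approx -0.063205$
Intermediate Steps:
$V = 1$ ($V = \frac{1}{5} \cdot 5 = 1$)
$a{\left(C,M \right)} = 30 + 6 M$
$W{\left(t \right)} = t^{2} \left(30 + 6 t\right)$ ($W{\left(t \right)} = t t \left(30 + 6 t\right) = t^{2} \left(30 + 6 t\right)$)
$\frac{W{\left(2 \right)}}{u{\left(3^{2},-34 \right)} - 2667} = \frac{6 \cdot 2^{2} \left(5 + 2\right)}{3^{2} - 2667} = \frac{6 \cdot 4 \cdot 7}{9 - 2667} = \frac{168}{-2658} = 168 \left(- \frac{1}{2658}\right) = - \frac{28}{443}$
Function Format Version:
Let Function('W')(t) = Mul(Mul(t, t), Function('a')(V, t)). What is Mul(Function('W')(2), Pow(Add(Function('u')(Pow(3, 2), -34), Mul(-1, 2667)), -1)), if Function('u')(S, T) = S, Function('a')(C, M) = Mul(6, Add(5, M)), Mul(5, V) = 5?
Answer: Rational(-28, 443) ≈ -0.063205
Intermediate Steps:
V = 1 (V = Mul(Rational(1, 5), 5) = 1)
Function('a')(C, M) = Add(30, Mul(6, M))
Function('W')(t) = Mul(Pow(t, 2), Add(30, Mul(6, t))) (Function('W')(t) = Mul(Mul(t, t), Add(30, Mul(6, t))) = Mul(Pow(t, 2), Add(30, Mul(6, t))))
Mul(Function('W')(2), Pow(Add(Function('u')(Pow(3, 2), -34), Mul(-1, 2667)), -1)) = Mul(Mul(6, Pow(2, 2), Add(5, 2)), Pow(Add(Pow(3, 2), Mul(-1, 2667)), -1)) = Mul(Mul(6, 4, 7), Pow(Add(9, -2667), -1)) = Mul(168, Pow(-2658, -1)) = Mul(168, Rational(-1, 2658)) = Rational(-28, 443)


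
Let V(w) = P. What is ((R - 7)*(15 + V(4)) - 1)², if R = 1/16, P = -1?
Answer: 616225/64 ≈ 9628.5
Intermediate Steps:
V(w) = -1
R = 1/16 ≈ 0.062500
((R - 7)*(15 + V(4)) - 1)² = ((1/16 - 7)*(15 - 1) - 1)² = (-111/16*14 - 1)² = (-777/8 - 1)² = (-785/8)² = 616225/64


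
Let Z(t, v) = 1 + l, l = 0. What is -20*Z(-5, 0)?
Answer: -20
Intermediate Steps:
Z(t, v) = 1 (Z(t, v) = 1 + 0 = 1)
-20*Z(-5, 0) = -20*1 = -20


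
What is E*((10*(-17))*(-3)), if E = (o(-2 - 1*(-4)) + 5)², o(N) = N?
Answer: 24990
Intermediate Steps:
E = 49 (E = ((-2 - 1*(-4)) + 5)² = ((-2 + 4) + 5)² = (2 + 5)² = 7² = 49)
E*((10*(-17))*(-3)) = 49*((10*(-17))*(-3)) = 49*(-170*(-3)) = 49*510 = 24990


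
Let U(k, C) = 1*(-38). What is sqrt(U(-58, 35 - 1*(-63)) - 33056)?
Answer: I*sqrt(33094) ≈ 181.92*I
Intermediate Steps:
U(k, C) = -38
sqrt(U(-58, 35 - 1*(-63)) - 33056) = sqrt(-38 - 33056) = sqrt(-33094) = I*sqrt(33094)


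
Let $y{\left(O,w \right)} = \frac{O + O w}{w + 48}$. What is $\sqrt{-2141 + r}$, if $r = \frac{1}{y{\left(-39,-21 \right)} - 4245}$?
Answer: $\frac{i \sqrt{3082661438030}}{37945} \approx 46.271 i$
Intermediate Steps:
$y{\left(O,w \right)} = \frac{O + O w}{48 + w}$
$r = - \frac{9}{37945}$ ($r = \frac{1}{- \frac{39 \left(1 - 21\right)}{48 - 21} - 4245} = \frac{1}{\left(-39\right) \frac{1}{27} \left(-20\right) - 4245} = \frac{1}{\frac{260}{9} - 4245} = \frac{1}{- \frac{37945}{9}} = - \frac{9}{37945} \approx -0.00023719$)
$\sqrt{-2141 + r} = \sqrt{-2141 - \frac{9}{37945}} = \sqrt{- \frac{81240254}{37945}} = \frac{i \sqrt{3082661438030}}{37945}$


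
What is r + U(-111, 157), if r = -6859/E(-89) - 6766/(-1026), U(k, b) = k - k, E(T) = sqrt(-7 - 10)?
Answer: 3383/513 + 6859*I*sqrt(17)/17 ≈ 6.5945 + 1663.6*I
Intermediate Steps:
E(T) = I*sqrt(17) (E(T) = sqrt(-17) = I*sqrt(17))
U(k, b) = 0
r = 3383/513 + 6859*I*sqrt(17)/17 (r = -6859*(-I*sqrt(17)/17) - 6766/(-1026) = -(-6859)*I*sqrt(17)/17 - 6766*(-1/1026) = 6859*I*sqrt(17)/17 + 3383/513 = 3383/513 + 6859*I*sqrt(17)/17 ≈ 6.5945 + 1663.6*I)
r + U(-111, 157) = (3383/513 + 6859*I*sqrt(17)/17) + 0 = 3383/513 + 6859*I*sqrt(17)/17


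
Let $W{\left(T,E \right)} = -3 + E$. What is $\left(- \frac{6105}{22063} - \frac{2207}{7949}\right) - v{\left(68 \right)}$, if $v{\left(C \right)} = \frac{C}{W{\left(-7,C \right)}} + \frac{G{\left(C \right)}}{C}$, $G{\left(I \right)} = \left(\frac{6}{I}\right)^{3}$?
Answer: $- \frac{48763655049298417}{30467448271576160} \approx -1.6005$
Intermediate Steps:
$G{\left(I \right)} = \frac{216}{I^{3}}$
$v{\left(C \right)} = \frac{216}{C^{4}} + \frac{C}{-3 + C}$ ($v{\left(C \right)} = \frac{C}{-3 + C} + \frac{216 \frac{1}{C^{3}}}{C} = \frac{C}{-3 + C} + \frac{216}{C^{4}} = \frac{216}{C^{4}} + \frac{C}{-3 + C}$)
$\left(- \frac{6105}{22063} - \frac{2207}{7949}\right) - v{\left(68 \right)} = \left(- \frac{6105}{22063} - \frac{2207}{7949}\right) - \frac{-648 + 68^{5} + 216 \cdot 68}{21381376 \left(-3 + 68\right)} = \left(\left(-6105\right) \frac{1}{22063} - \frac{2207}{7949}\right) - \frac{-648 + 1453933568 + 14688}{21381376 \cdot 65} = \left(- \frac{6105}{22063} - \frac{2207}{7949}\right) - \frac{1}{21381376} \cdot \frac{1}{65} \cdot 1453947608 = - \frac{97221686}{175378787} - \frac{181743451}{173723680} = - \frac{48763655049298417}{30467448271576160}$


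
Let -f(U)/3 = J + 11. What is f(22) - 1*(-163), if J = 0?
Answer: 130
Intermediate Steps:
f(U) = -33 (f(U) = -3*(0 + 11) = -3*11 = -33)
f(22) - 1*(-163) = -33 - 1*(-163) = -33 + 163 = 130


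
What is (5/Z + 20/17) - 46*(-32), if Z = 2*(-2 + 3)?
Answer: 50173/34 ≈ 1475.7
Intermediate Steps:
Z = 2 (Z = 2*1 = 2)
(5/Z + 20/17) - 46*(-32) = (5/2 + 20/17) - 46*(-32) = (5*(½) + 20*(1/17)) + 1472 = (5/2 + 20/17) + 1472 = 125/34 + 1472 = 50173/34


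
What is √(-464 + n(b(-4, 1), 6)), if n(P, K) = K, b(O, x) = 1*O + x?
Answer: I*√458 ≈ 21.401*I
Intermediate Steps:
b(O, x) = O + x
√(-464 + n(b(-4, 1), 6)) = √(-464 + 6) = √(-458) = I*√458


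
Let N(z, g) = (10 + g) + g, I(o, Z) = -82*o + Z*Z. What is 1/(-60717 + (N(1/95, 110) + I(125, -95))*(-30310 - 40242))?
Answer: 1/70138523 ≈ 1.4257e-8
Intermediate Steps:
I(o, Z) = Z² - 82*o (I(o, Z) = -82*o + Z² = Z² - 82*o)
N(z, g) = 10 + 2*g
1/(-60717 + (N(1/95, 110) + I(125, -95))*(-30310 - 40242)) = 1/(-60717 + ((10 + 2*110) + ((-95)² - 82*125))*(-30310 - 40242)) = 1/(-60717 + ((10 + 220) + (9025 - 10250))*(-70552)) = 1/(-60717 + (230 - 1225)*(-70552)) = 1/(-60717 - 995*(-70552)) = 1/(-60717 + 70199240) = 1/70138523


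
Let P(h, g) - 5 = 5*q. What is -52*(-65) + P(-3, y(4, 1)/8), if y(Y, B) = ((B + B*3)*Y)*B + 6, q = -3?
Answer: 3370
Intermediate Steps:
y(Y, B) = 6 + 4*Y*B² (y(Y, B) = ((B + 3*B)*Y)*B + 6 = ((4*B)*Y)*B + 6 = (4*B*Y)*B + 6 = 4*Y*B² + 6 = 6 + 4*Y*B²)
P(h, g) = -10 (P(h, g) = 5 + 5*(-3) = 5 - 15 = -10)
-52*(-65) + P(-3, y(4, 1)/8) = -52*(-65) - 10 = 3380 - 10 = 3370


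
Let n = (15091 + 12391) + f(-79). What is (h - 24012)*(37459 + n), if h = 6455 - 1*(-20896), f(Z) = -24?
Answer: 216757863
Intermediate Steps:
h = 27351 (h = 6455 + 20896 = 27351)
n = 27458 (n = (15091 + 12391) - 24 = 27482 - 24 = 27458)
(h - 24012)*(37459 + n) = (27351 - 24012)*(37459 + 27458) = 3339*64917 = 216757863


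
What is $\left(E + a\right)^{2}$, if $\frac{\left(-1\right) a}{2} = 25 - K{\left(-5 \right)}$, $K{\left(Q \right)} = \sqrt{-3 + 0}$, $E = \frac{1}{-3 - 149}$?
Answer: $\frac{57497953}{23104} - \frac{7601 i \sqrt{3}}{38} \approx 2488.7 - 346.46 i$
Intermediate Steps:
$E = - \frac{1}{152}$ ($E = \frac{1}{-152} = - \frac{1}{152} \approx -0.0065789$)
$K{\left(Q \right)} = i \sqrt{3}$ ($K{\left(Q \right)} = \sqrt{-3} = i \sqrt{3}$)
$a = -50 + 2 i \sqrt{3}$ ($a = - 2 \left(25 - i \sqrt{3}\right) = -50 + 2 i \sqrt{3} \approx -50.0 + 3.4641 i$)
$\left(E + a\right)^{2} = \left(- \frac{1}{152} - \left(50 - 2 i \sqrt{3}\right)\right)^{2} = \left(- \frac{7601}{152} + 2 i \sqrt{3}\right)^{2}$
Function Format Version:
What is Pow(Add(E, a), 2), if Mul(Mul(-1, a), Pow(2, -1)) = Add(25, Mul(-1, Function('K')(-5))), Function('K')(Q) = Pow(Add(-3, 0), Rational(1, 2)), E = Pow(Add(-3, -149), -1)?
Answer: Add(Rational(57497953, 23104), Mul(Rational(-7601, 38), I, Pow(3, Rational(1, 2)))) ≈ Add(2488.7, Mul(-346.46, I))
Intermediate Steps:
E = Rational(-1, 152) (E = Pow(-152, -1) = Rational(-1, 152) ≈ -0.0065789)
Function('K')(Q) = Mul(I, Pow(3, Rational(1, 2))) (Function('K')(Q) = Pow(-3, Rational(1, 2)) = Mul(I, Pow(3, Rational(1, 2))))
a = Add(-50, Mul(2, I, Pow(3, Rational(1, 2)))) (a = Mul(-2, Add(25, Mul(-1, Mul(I, Pow(3, Rational(1, 2)))))) = Mul(-2, Add(25, Mul(-1, I, Pow(3, Rational(1, 2))))) = Add(-50, Mul(2, I, Pow(3, Rational(1, 2)))) ≈ Add(-50.000, Mul(3.4641, I)))
Pow(Add(E, a), 2) = Pow(Add(Rational(-1, 152), Add(-50, Mul(2, I, Pow(3, Rational(1, 2))))), 2) = Pow(Add(Rational(-7601, 152), Mul(2, I, Pow(3, Rational(1, 2)))), 2)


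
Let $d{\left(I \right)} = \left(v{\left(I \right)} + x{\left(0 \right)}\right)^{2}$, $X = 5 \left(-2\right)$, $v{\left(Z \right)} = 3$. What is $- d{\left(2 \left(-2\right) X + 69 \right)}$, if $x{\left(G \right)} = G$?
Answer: $-9$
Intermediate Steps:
$X = -10$
$d{\left(I \right)} = 9$ ($d{\left(I \right)} = \left(3 + 0\right)^{2} = 3^{2} = 9$)
$- d{\left(2 \left(-2\right) X + 69 \right)} = \left(-1\right) 9 = -9$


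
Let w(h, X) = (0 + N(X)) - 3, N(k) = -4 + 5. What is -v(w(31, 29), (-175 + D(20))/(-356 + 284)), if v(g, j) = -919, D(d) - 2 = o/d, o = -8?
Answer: 919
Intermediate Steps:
D(d) = 2 - 8/d
N(k) = 1
w(h, X) = -2 (w(h, X) = (0 + 1) - 3 = 1 - 3 = -2)
-v(w(31, 29), (-175 + D(20))/(-356 + 284)) = -1*(-919) = 919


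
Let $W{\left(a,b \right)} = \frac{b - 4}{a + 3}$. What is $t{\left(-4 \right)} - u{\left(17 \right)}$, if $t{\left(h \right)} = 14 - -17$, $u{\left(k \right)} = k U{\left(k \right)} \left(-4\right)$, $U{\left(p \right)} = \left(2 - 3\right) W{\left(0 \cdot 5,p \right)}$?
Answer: $- \frac{791}{3} \approx -263.67$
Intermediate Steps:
$W{\left(a,b \right)} = \frac{-4 + b}{3 + a}$
$U{\left(p \right)} = \frac{4}{3} - \frac{p}{3}$ ($U{\left(p \right)} = \left(2 - 3\right) \frac{-4 + p}{3 + 0 \cdot 5} = - \frac{-4 + p}{3 + 0} = - \frac{-4 + p}{3} = - (- \frac{4}{3} + \frac{p}{3}) = \frac{4}{3} - \frac{p}{3}$)
$u{\left(k \right)} = - 4 k \left(\frac{4}{3} - \frac{k}{3}\right)$ ($u{\left(k \right)} = k \left(\frac{4}{3} - \frac{k}{3}\right) \left(-4\right) = - 4 k \left(\frac{4}{3} - \frac{k}{3}\right)$)
$t{\left(h \right)} = 31$ ($t{\left(h \right)} = 14 + 17 = 31$)
$t{\left(-4 \right)} - u{\left(17 \right)} = 31 - \frac{4}{3} \cdot 17 \left(-4 + 17\right) = 31 - \frac{4}{3} \cdot 17 \cdot 13 = 31 - \frac{884}{3} = - \frac{791}{3}$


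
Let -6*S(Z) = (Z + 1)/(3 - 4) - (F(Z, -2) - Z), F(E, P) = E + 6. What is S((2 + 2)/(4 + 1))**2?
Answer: 169/100 ≈ 1.6900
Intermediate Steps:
F(E, P) = 6 + E
S(Z) = 7/6 + Z/6 (S(Z) = -((Z + 1)/(3 - 4) - ((6 + Z) - Z))/6 = -((1 + Z)/(-1) - 1*6)/6 = -((1 + Z)*(-1) - 6)/6 = -((-1 - Z) - 6)/6 = -(-7 - Z)/6 = 7/6 + Z/6)
S((2 + 2)/(4 + 1))**2 = (7/6 + ((2 + 2)/(4 + 1))/6)**2 = (7/6 + (4/5)/6)**2 = (7/6 + (4*(1/5))/6)**2 = (7/6 + (1/6)*(4/5))**2 = (7/6 + 2/15)**2 = (13/10)**2 = 169/100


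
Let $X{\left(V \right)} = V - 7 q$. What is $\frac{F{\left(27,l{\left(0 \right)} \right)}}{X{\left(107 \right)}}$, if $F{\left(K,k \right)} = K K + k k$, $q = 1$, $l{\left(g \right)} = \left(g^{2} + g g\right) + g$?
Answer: $\frac{729}{100} \approx 7.29$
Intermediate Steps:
$l{\left(g \right)} = g + 2 g^{2}$ ($l{\left(g \right)} = \left(g^{2} + g^{2}\right) + g = 2 g^{2} + g = g + 2 g^{2}$)
$F{\left(K,k \right)} = K^{2} + k^{2}$
$X{\left(V \right)} = -7 + V$ ($X{\left(V \right)} = V - 7 = -7 + V$)
$\frac{F{\left(27,l{\left(0 \right)} \right)}}{X{\left(107 \right)}} = \frac{27^{2} + \left(0 \left(1 + 2 \cdot 0\right)\right)^{2}}{-7 + 107} = \frac{729 + \left(0 \left(1 + 0\right)\right)^{2}}{100} = \left(729 + \left(0 \cdot 1\right)^{2}\right) \frac{1}{100} = \left(729 + 0^{2}\right) \frac{1}{100} = \left(729 + 0\right) \frac{1}{100} = 729 \cdot \frac{1}{100} = \frac{729}{100}$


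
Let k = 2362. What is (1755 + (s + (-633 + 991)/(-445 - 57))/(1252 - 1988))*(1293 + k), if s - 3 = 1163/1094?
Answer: 1296379735176405/202101184 ≈ 6.4145e+6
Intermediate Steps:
s = 4445/1094 (s = 3 + 1163/1094 = 4445/1094 ≈ 4.0631)
(1755 + (s + (-633 + 991)/(-445 - 57))/(1252 - 1988))*(1293 + k) = (1755 + (4445/1094 + (-633 + 991)/(-445 - 57))/(1252 - 1988))*(1293 + 2362) = (1755 + (4445/1094 + 358/(-502))/(-736))*3655 = (1755 + (4445/1094 + 358*(-1/502))*(-1/736))*3655 = (1755 + (4445/1094 - 179/251)*(-1/736))*3655 = (1755 + (919869/274594)*(-1/736))*3655 = (1755 - 919869/202101184)*3655 = (354686658051/202101184)*3655 = 1296379735176405/202101184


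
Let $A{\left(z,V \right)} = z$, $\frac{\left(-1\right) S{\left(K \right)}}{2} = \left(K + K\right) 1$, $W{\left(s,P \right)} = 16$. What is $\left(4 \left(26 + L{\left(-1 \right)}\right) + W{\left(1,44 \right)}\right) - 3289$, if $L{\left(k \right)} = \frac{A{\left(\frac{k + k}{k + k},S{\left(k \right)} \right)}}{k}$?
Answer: $-3173$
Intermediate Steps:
$S{\left(K \right)} = - 4 K$ ($S{\left(K \right)} = - 2 \left(K + K\right) 1 = - 2 \cdot 2 K 1 = - 2 \cdot 2 K = - 4 K$)
$L{\left(k \right)} = \frac{1}{k}$ ($L{\left(k \right)} = \frac{\left(k + k\right) \frac{1}{k + k}}{k} = \frac{2 k \frac{1}{2 k}}{k} = 1 \frac{1}{k} = \frac{1}{k}$)
$\left(4 \left(26 + L{\left(-1 \right)}\right) + W{\left(1,44 \right)}\right) - 3289 = \left(4 \left(26 + \frac{1}{-1}\right) + 16\right) - 3289 = \left(4 \left(26 - 1\right) + 16\right) - 3289 = \left(4 \cdot 25 + 16\right) - 3289 = \left(100 + 16\right) - 3289 = 116 - 3289 = -3173$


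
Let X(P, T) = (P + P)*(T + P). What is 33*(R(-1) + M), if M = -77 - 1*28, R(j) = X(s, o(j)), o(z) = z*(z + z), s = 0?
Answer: -3465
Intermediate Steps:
o(z) = 2*z**2 (o(z) = z*(2*z) = 2*z**2)
X(P, T) = 2*P*(P + T) (X(P, T) = (2*P)*(P + T) = 2*P*(P + T))
R(j) = 0 (R(j) = 2*0*(0 + 2*j**2) = 2*0*(2*j**2) = 0)
M = -105 (M = -77 - 28 = -105)
33*(R(-1) + M) = 33*(0 - 105) = 33*(-105) = -3465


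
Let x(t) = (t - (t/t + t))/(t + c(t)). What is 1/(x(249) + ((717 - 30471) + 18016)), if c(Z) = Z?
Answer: -498/5845525 ≈ -8.5193e-5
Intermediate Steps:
x(t) = -1/(2*t) (x(t) = (t - (t/t + t))/(t + t) = (t - (1 + t))/((2*t)) = (t + (-1 - t))*(1/(2*t)) = -1/(2*t))
1/(x(249) + ((717 - 30471) + 18016)) = 1/(-1/2/249 + ((717 - 30471) + 18016)) = 1/(-1/2*1/249 + (-29754 + 18016)) = 1/(-1/498 - 11738) = 1/(-5845525/498) = -498/5845525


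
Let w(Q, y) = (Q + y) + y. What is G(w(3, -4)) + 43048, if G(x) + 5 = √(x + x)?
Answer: 43043 + I*√10 ≈ 43043.0 + 3.1623*I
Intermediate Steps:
w(Q, y) = Q + 2*y
G(x) = -5 + √2*√x (G(x) = -5 + √(x + x) = -5 + √(2*x) = -5 + √2*√x)
G(w(3, -4)) + 43048 = (-5 + √2*√(3 + 2*(-4))) + 43048 = (-5 + √2*√(3 - 8)) + 43048 = (-5 + √2*√(-5)) + 43048 = (-5 + √2*(I*√5)) + 43048 = (-5 + I*√10) + 43048 = 43043 + I*√10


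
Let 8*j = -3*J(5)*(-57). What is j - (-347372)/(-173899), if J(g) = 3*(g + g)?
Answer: 444661447/695596 ≈ 639.25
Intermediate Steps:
J(g) = 6*g (J(g) = 3*(2*g) = 6*g)
j = 2565/4 (j = (-18*5*(-57))/8 = (-3*30*(-57))/8 = (-90*(-57))/8 = (⅛)*5130 = 2565/4 ≈ 641.25)
j - (-347372)/(-173899) = 2565/4 - (-347372)/(-173899) = 2565/4 - (-347372)*(-1)/173899 = 2565/4 - 1*347372/173899 = 2565/4 - 347372/173899 = 444661447/695596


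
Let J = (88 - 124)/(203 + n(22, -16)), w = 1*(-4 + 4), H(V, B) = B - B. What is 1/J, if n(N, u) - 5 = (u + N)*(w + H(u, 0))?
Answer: -52/9 ≈ -5.7778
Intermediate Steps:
H(V, B) = 0
w = 0 (w = 1*0 = 0)
n(N, u) = 5 (n(N, u) = 5 + (u + N)*(0 + 0) = 5 + (N + u)*0 = 5 + 0 = 5)
J = -9/52 (J = (88 - 124)/(203 + 5) = -36/208 = -36*1/208 = -9/52 ≈ -0.17308)
1/J = 1/(-9/52) = -52/9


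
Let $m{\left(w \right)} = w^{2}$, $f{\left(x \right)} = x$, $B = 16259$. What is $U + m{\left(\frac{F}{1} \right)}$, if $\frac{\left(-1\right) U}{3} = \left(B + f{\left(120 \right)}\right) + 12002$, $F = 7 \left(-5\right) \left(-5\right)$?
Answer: $-54518$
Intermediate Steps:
$F = 175$ ($F = \left(-35\right) \left(-5\right) = 175$)
$U = -85143$ ($U = - 3 \left(\left(16259 + 120\right) + 12002\right) = - 3 \left(16379 + 12002\right) = \left(-3\right) 28381 = -85143$)
$U + m{\left(\frac{F}{1} \right)} = -85143 + \left(\frac{175}{1}\right)^{2} = -85143 + \left(175 \cdot 1\right)^{2} = -85143 + 175^{2} = -85143 + 30625 = -54518$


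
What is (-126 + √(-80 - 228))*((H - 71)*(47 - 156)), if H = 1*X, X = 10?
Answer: -837774 + 13298*I*√77 ≈ -8.3777e+5 + 1.1669e+5*I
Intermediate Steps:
H = 10 (H = 1*10 = 10)
(-126 + √(-80 - 228))*((H - 71)*(47 - 156)) = (-126 + √(-80 - 228))*((10 - 71)*(47 - 156)) = (-126 + √(-308))*(-61*(-109)) = (-126 + 2*I*√77)*6649 = -837774 + 13298*I*√77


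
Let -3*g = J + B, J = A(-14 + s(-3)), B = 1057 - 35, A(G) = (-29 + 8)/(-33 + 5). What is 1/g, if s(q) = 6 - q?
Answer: -12/4091 ≈ -0.0029333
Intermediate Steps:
A(G) = 3/4 (A(G) = -21/(-28) = -21*(-1/28) = 3/4)
B = 1022
J = 3/4 ≈ 0.75000
g = -4091/12 (g = -(3/4 + 1022)/3 = -1/3*4091/4 = -4091/12 ≈ -340.92)
1/g = 1/(-4091/12) = -12/4091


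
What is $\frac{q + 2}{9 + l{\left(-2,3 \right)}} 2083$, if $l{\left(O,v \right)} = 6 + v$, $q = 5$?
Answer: $\frac{14581}{18} \approx 810.06$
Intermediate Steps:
$\frac{q + 2}{9 + l{\left(-2,3 \right)}} 2083 = \frac{5 + 2}{9 + \left(6 + 3\right)} 2083 = \frac{7}{9 + 9} \cdot 2083 = \frac{7}{18} \cdot 2083 = \frac{14581}{18}$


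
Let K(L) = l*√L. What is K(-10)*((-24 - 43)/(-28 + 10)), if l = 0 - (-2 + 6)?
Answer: -134*I*√10/9 ≈ -47.083*I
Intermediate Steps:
l = -4 (l = 0 - 1*4 = 0 - 4 = -4)
K(L) = -4*√L
K(-10)*((-24 - 43)/(-28 + 10)) = (-4*I*√10)*((-24 - 43)/(-28 + 10)) = (-4*I*√10)*(-67/(-18)) = (-4*I*√10)*(-67*(-1/18)) = -4*I*√10*(67/18) = -134*I*√10/9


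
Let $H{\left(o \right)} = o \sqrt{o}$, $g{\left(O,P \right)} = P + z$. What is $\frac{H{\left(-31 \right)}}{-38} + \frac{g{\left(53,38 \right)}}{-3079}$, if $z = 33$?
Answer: $- \frac{71}{3079} + \frac{31 i \sqrt{31}}{38} \approx -0.023059 + 4.5421 i$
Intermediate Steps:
$g{\left(O,P \right)} = 33 + P$ ($g{\left(O,P \right)} = P + 33 = 33 + P$)
$H{\left(o \right)} = o^{\frac{3}{2}}$
$\frac{H{\left(-31 \right)}}{-38} + \frac{g{\left(53,38 \right)}}{-3079} = \frac{\left(-31\right)^{\frac{3}{2}}}{-38} + \frac{33 + 38}{-3079} = - 31 i \sqrt{31} \left(- \frac{1}{38}\right) + 71 \left(- \frac{1}{3079}\right) = \frac{31 i \sqrt{31}}{38} - \frac{71}{3079} = - \frac{71}{3079} + \frac{31 i \sqrt{31}}{38}$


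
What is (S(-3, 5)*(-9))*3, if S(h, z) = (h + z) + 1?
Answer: -81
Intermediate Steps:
S(h, z) = 1 + h + z
(S(-3, 5)*(-9))*3 = ((1 - 3 + 5)*(-9))*3 = (3*(-9))*3 = -27*3 = -81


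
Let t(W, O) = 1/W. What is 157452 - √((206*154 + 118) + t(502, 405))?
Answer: 157452 - √8024311870/502 ≈ 1.5727e+5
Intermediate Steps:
157452 - √((206*154 + 118) + t(502, 405)) = 157452 - √((206*154 + 118) + 1/502) = 157452 - √((31724 + 118) + 1/502) = 157452 - √(31842 + 1/502) = 157452 - √(15984685/502) = 157452 - √8024311870/502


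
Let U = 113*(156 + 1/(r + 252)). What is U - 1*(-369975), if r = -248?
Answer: 1550525/4 ≈ 3.8763e+5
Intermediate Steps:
U = 70625/4 (U = 113*(156 + 1/(-248 + 252)) = 113*(156 + 1/4) = 113*(156 + ¼) = 113*(625/4) = 70625/4 ≈ 17656.)
U - 1*(-369975) = 70625/4 - 1*(-369975) = 70625/4 + 369975 = 1550525/4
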